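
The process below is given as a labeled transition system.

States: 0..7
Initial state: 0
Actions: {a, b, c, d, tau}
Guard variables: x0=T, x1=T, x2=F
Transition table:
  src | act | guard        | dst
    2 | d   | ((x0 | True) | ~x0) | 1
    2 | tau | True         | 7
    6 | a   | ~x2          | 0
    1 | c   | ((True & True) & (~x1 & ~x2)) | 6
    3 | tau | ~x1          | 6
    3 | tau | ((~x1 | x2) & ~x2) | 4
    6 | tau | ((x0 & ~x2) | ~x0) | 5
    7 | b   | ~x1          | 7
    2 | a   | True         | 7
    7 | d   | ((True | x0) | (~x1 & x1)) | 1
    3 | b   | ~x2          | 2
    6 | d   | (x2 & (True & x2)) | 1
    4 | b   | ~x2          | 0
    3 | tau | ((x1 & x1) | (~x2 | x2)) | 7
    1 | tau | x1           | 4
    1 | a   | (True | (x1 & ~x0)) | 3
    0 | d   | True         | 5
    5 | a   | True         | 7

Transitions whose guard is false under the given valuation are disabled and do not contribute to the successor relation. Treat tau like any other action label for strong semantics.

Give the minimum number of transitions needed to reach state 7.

Layered search for 7:
  L0 = {0}
  L1 = {5}
  L2 = {7}
7 enters at depth 2; path d·a

Answer: 2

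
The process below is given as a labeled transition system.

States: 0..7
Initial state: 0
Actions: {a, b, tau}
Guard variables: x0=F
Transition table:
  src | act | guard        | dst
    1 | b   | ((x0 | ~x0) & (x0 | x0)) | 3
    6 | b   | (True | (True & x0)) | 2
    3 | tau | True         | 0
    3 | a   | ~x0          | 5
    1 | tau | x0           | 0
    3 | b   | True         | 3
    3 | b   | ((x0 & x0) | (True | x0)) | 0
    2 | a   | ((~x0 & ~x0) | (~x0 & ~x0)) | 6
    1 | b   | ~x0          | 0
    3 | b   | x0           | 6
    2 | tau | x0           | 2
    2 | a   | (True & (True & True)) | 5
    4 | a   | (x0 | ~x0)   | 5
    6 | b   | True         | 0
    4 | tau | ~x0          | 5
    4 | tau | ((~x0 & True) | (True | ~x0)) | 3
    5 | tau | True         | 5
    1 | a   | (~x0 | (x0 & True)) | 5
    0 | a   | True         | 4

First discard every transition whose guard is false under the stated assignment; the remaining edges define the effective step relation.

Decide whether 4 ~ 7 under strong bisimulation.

Answer: NOT BISIMILAR

Working:
Compute ~ classes (split until stable):
  round 0: {{0,1,2,3,4,5,6,7}}
  round 1: {{0,2},{1},{3},{4},{5},{6},{7}}
  round 2: {{0},{1},{2},{3},{4},{5},{6},{7}}
stable after 3 split(s): 8 block(s)
[4]={4}  [7]={7}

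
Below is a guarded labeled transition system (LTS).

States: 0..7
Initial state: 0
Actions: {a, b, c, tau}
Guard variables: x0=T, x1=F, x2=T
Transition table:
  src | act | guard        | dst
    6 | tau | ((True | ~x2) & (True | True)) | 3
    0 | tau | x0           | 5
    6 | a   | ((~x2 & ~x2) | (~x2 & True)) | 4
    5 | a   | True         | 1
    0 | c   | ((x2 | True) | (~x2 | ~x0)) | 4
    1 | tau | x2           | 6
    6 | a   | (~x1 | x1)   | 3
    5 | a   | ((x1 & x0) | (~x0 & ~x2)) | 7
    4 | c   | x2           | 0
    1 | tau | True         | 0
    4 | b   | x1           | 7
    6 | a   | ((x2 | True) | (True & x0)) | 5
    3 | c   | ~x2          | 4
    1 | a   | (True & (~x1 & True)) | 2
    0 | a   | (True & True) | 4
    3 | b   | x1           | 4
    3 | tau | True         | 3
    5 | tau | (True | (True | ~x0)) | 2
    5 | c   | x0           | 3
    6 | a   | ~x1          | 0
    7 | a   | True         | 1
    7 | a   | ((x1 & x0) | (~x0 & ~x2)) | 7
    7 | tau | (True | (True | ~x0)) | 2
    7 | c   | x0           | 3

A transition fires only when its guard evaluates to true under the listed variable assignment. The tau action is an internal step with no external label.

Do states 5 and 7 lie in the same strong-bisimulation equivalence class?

Compute ~ classes (split until stable):
  P[0] = {{0,1,2,3,4,5,6,7}}
  P[1] = {{0,5,7},{1,6},{2},{3},{4}}
  P[2] = {{0},{1},{2},{3},{4},{5,7},{6}}
Fixed point at round 3; 7 class(es).
5∈{5,7}, 7∈{5,7}

Answer: BISIMILAR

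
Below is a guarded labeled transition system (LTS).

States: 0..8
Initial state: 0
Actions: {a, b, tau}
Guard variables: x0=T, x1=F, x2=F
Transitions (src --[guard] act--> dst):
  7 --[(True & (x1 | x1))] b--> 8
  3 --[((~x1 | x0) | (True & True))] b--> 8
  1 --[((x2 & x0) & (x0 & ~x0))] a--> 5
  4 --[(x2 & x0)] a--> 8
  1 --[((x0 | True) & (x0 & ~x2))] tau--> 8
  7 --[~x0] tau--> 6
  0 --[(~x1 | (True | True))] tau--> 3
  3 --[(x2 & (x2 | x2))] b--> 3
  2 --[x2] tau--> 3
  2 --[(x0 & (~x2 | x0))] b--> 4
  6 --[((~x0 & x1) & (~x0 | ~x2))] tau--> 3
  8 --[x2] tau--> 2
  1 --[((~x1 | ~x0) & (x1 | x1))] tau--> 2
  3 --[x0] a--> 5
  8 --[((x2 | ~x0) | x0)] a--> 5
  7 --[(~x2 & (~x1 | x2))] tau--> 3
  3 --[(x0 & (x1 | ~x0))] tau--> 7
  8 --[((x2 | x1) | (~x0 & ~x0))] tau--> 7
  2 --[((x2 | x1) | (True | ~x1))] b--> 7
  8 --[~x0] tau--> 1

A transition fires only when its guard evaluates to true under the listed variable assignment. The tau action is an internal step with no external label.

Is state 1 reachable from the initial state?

Answer: UNREACHABLE

Trace:
Guard filter leaves 8 enabled edge(s).
Layer 0: {0}
Layer 1: {3}  now seen {0,3}
Layer 2: {5,8}  now seen {0,3,5,8}
Reachable = {0,3,5,8}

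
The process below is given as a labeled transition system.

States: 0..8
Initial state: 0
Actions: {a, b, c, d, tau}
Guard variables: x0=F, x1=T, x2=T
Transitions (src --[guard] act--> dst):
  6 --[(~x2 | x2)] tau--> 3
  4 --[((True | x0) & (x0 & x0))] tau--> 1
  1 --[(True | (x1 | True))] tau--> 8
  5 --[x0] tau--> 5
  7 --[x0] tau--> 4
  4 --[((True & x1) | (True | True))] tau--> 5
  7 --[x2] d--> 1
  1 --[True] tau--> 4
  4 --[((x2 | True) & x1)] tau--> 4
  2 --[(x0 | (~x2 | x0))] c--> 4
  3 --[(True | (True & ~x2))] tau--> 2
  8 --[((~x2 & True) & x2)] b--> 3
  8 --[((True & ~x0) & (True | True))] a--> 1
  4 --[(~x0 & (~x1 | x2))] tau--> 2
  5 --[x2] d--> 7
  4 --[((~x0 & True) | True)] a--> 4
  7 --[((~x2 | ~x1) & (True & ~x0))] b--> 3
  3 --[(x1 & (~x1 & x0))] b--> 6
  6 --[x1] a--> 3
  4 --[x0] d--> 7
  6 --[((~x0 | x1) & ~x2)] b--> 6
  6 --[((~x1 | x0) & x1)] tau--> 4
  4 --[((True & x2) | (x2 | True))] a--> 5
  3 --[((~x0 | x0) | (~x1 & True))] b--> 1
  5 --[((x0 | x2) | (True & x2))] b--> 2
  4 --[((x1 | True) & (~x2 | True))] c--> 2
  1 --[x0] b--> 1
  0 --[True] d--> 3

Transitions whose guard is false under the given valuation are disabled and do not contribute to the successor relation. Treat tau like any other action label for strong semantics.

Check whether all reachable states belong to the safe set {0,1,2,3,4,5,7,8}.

Inv-set: {0,1,2,3,4,5,7,8}
Reach set: {0,1,2,3,4,5,7,8}
  0: safe
  1: safe
  2: safe
  3: safe
  4: safe
  5: safe
  7: safe
  8: safe

Answer: INVARIANT HOLDS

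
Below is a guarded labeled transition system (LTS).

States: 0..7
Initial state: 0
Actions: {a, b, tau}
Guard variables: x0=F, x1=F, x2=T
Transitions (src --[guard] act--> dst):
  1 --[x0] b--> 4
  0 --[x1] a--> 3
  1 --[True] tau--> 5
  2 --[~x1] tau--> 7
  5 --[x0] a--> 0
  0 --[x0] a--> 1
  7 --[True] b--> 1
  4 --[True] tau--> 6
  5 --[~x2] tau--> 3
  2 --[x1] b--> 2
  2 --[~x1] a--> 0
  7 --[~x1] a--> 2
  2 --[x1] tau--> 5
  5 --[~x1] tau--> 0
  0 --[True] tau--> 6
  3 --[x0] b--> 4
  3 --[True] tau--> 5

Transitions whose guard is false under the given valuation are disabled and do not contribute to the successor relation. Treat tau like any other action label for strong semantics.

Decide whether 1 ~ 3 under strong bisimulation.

Compute ~ classes (split until stable):
  P[0] = {{0,1,2,3,4,5,6,7}}
  P[1] = {{0,1,3,4,5},{2},{6},{7}}
  P[2] = {{0,4},{1,3,5},{2},{6},{7}}
  P[3] = {{0,4},{1,3},{2},{5},{6},{7}}
stable after 4 split(s): 6 block(s)
class of 1: {1,3}; class of 3: {1,3}

Answer: BISIMILAR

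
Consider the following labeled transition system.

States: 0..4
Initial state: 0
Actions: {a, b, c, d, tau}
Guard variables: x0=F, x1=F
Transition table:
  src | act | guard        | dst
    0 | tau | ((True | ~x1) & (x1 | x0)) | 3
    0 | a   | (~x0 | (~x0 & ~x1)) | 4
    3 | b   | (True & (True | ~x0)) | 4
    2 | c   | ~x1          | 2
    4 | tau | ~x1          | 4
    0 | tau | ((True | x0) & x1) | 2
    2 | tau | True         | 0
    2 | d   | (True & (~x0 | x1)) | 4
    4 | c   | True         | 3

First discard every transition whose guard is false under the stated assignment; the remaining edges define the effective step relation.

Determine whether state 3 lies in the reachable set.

Answer: REACHABLE

Trace:
Guard filter leaves 7 enabled edge(s).
depth 0: {0}
depth 1: {4}  cumulative {0,4}
depth 2: {3}  cumulative {0,3,4}
R = {0,3,4}
witness 3: a·c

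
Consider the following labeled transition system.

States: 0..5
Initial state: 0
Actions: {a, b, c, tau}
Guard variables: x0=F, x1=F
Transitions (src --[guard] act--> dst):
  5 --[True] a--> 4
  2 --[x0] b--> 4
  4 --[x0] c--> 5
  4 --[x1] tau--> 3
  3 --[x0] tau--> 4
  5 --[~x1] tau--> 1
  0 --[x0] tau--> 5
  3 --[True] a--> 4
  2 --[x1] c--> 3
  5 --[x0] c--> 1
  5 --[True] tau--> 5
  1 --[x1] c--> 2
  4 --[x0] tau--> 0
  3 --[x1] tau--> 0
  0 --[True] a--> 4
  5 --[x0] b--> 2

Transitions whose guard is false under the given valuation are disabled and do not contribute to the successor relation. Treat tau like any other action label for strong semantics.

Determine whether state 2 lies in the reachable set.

Guard filter leaves 5 enabled edge(s).
L0 = {0}
L1 = {4}  now seen {0,4}
Reachable = {0,4}

Answer: UNREACHABLE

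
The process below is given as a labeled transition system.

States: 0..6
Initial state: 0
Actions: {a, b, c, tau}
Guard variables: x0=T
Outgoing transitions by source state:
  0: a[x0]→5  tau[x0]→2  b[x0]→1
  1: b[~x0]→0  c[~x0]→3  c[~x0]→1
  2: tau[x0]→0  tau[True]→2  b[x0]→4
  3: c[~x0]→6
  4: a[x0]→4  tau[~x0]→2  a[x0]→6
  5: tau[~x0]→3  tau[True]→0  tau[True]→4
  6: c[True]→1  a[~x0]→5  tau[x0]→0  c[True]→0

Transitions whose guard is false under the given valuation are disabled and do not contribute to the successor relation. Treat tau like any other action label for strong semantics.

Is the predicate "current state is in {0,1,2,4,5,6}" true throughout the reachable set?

Answer: INVARIANT HOLDS

Analysis:
Inv-set: {0,1,2,4,5,6}
Reach set: {0,1,2,4,5,6}
  0: safe
  1: safe
  2: safe
  4: safe
  5: safe
  6: safe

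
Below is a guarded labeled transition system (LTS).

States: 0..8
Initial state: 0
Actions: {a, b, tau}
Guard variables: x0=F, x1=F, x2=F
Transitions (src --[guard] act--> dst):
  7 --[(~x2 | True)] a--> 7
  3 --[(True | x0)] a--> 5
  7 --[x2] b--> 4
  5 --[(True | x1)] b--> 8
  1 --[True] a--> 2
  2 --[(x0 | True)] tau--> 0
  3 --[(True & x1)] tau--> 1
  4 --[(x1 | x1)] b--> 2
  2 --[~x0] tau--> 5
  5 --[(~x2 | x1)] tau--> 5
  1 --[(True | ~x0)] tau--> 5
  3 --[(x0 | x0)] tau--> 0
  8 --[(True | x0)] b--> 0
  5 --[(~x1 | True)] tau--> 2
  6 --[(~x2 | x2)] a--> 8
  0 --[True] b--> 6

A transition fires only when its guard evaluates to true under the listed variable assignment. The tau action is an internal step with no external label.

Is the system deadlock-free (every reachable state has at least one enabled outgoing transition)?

Answer: DEADLOCK-FREE

Working:
Reach set: {0,6,8}
  0: b→6  [deg 1]
  6: a→8  [deg 1]
  8: b→0  [deg 1]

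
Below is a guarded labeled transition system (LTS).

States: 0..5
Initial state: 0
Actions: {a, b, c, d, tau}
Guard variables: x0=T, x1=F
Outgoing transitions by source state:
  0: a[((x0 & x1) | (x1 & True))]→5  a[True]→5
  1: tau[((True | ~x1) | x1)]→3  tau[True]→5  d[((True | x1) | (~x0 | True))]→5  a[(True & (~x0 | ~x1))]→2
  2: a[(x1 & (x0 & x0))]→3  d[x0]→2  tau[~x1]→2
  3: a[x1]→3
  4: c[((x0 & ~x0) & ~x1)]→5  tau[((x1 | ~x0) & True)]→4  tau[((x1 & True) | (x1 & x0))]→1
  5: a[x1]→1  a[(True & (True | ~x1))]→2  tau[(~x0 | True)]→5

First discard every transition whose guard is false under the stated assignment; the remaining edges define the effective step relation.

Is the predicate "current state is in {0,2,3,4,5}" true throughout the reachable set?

Answer: INVARIANT HOLDS

Analysis:
Safe = {0,2,3,4,5}
R = {0,2,5}
  0: ok
  2: ok
  5: ok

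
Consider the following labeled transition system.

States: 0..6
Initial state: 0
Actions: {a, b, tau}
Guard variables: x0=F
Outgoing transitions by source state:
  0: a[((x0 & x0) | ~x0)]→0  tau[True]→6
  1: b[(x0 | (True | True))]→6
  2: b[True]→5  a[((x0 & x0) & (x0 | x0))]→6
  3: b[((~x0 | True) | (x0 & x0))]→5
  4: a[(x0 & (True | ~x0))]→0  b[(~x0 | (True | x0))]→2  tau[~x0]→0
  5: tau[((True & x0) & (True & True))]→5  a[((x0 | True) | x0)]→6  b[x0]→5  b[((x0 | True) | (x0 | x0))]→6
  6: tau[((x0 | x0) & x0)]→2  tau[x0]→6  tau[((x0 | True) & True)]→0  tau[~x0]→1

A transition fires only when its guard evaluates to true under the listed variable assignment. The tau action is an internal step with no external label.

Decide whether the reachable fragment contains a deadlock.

Answer: DEADLOCK-FREE

Trace:
Reach set: {0,1,6}
  0: a→0  tau→6  [2 out]
  1: b→6  [1 out]
  6: tau→0  tau→1  [2 out]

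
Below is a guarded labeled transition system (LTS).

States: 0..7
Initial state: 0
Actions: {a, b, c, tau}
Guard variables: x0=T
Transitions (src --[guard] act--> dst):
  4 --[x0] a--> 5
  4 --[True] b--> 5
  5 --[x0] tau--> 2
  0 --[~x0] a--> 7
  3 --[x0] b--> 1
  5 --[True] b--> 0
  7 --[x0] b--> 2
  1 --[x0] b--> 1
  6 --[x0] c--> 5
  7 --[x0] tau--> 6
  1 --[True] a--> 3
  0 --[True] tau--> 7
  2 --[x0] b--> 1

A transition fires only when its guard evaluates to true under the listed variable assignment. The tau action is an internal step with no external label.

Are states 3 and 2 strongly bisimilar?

Answer: BISIMILAR

Working:
Refine partition for ~:
  P[0] = {{0,1,2,3,4,5,6,7}}
  P[1] = {{0},{1,4},{2,3},{5,7},{6}}
  P[2] = {{0},{1},{2,3},{4},{5},{6},{7}}
stable after 3 split(s): 7 block(s)
3∈{2,3}, 2∈{2,3}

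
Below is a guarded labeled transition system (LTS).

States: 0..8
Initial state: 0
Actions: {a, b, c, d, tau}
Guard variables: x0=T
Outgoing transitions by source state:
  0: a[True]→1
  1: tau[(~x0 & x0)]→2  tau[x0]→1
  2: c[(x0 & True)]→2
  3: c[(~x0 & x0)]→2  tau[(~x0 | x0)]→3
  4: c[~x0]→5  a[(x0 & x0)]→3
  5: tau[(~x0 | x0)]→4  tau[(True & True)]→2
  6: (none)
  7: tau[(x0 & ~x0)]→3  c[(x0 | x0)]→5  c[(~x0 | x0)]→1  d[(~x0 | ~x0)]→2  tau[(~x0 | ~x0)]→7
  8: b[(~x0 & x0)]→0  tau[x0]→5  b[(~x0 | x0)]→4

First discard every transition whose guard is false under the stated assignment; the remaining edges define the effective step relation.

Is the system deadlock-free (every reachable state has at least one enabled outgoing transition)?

Answer: DEADLOCK-FREE

Trace:
Reachable = {0,1}
  0: a→1  [deg 1]
  1: tau→1  [deg 1]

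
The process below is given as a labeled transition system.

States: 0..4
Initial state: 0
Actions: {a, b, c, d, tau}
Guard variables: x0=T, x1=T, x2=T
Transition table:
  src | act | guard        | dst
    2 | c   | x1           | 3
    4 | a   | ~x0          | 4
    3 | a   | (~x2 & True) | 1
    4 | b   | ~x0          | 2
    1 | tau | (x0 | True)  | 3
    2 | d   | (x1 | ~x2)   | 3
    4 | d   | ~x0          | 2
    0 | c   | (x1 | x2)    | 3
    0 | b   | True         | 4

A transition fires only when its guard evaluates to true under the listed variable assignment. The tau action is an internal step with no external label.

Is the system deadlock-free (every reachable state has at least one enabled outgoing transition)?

Answer: DEADLOCK at state 3

Working:
Reach set: {0,3,4}
  0: b→4  c→3  [2 exit(s)]
  3: ∅  [no exit]
  4: ∅  [no exit]
trace reaching 3: c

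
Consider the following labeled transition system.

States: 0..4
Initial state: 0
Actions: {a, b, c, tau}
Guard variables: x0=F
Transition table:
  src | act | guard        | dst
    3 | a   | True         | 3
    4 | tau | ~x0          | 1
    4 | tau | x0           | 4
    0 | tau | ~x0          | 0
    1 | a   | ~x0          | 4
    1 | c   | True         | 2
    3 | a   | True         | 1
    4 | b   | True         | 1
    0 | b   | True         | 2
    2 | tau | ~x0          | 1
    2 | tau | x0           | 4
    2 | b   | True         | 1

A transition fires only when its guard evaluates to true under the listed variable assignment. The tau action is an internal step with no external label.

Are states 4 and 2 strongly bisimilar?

Compute ~ classes (split until stable):
  π0 = {{0,1,2,3,4}}
  π1 = {{0,2,4},{1},{3}}
  π2 = {{0},{1},{2,4},{3}}
4 equivalence class(es) (converged in 3)
[4]={2,4}  [2]={2,4}

Answer: BISIMILAR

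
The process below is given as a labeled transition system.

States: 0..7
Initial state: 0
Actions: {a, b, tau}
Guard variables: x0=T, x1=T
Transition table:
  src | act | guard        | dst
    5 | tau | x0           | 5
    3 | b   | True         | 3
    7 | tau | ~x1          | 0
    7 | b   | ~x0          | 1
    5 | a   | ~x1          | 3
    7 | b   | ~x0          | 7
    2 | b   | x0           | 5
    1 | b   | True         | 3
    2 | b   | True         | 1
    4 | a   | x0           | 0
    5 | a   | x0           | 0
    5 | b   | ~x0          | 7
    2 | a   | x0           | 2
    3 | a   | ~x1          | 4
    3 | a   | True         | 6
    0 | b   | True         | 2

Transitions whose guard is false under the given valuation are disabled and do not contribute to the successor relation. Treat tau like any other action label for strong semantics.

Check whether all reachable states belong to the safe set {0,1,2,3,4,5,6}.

Safe = {0,1,2,3,4,5,6}
Reachable = {0,1,2,3,5,6}
  0: ✓
  1: ✓
  2: ✓
  3: ✓
  5: ✓
  6: ✓

Answer: INVARIANT HOLDS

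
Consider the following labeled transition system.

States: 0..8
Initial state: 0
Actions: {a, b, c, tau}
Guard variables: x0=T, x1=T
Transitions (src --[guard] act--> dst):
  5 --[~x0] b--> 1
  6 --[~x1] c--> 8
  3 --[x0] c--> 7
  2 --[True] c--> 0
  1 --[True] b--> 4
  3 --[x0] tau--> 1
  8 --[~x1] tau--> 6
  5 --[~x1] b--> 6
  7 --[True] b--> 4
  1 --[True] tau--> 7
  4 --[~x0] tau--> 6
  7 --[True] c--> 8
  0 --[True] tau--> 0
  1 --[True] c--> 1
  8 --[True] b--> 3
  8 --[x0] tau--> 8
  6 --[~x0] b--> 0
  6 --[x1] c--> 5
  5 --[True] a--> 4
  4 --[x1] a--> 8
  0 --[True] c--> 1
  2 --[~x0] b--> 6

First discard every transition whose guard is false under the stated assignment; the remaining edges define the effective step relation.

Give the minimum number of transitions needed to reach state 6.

Answer: UNREACHABLE

Trace:
BFS to 6:
  Layer 0: {0}
  Layer 1: {1}
  Layer 2: {4,7}
  Layer 3: {8}
  Layer 4: {3}
6 never appears.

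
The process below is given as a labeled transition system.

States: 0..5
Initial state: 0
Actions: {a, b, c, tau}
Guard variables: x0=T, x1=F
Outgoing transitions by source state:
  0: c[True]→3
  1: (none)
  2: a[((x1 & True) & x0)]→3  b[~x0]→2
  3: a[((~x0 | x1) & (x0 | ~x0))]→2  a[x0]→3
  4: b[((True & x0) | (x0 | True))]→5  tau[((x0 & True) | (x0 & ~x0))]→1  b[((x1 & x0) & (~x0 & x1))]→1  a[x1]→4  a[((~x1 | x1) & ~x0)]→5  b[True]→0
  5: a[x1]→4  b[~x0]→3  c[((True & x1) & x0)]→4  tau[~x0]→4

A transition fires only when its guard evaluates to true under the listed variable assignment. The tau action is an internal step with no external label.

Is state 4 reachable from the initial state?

Answer: UNREACHABLE

Analysis:
After dropping false guards: 5 live edges.
depth 0: {0}
depth 1: {3}  cumulative {0,3}
R = {0,3}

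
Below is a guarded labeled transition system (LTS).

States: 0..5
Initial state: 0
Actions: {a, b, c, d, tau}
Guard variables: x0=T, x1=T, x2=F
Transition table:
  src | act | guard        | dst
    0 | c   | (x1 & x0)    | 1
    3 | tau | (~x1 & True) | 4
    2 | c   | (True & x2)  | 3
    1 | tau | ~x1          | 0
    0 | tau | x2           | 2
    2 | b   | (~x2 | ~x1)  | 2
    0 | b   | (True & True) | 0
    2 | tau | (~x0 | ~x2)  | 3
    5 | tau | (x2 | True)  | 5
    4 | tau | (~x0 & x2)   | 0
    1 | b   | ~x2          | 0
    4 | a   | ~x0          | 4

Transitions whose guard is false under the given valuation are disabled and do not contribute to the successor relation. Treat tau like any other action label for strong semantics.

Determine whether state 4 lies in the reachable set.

Answer: UNREACHABLE

Working:
6 transition(s) survive guard evaluation.
Layer 0: {0}
Layer 1: {1}  cumulative {0,1}
Reachable = {0,1}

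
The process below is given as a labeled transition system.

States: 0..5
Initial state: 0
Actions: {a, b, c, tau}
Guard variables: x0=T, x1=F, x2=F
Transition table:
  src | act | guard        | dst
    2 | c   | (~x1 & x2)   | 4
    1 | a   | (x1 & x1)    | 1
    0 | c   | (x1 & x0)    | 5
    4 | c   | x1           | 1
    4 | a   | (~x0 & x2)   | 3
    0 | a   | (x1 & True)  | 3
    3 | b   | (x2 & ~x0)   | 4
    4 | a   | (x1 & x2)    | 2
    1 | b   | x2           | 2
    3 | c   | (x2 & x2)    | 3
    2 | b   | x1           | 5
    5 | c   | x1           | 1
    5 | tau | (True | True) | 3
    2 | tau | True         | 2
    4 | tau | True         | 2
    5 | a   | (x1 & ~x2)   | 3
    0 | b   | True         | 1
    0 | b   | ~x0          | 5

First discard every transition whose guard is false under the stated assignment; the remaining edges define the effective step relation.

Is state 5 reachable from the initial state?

4 transition(s) survive guard evaluation.
depth 0: {0}
depth 1: {1}  total {0,1}
Reachable = {0,1}

Answer: UNREACHABLE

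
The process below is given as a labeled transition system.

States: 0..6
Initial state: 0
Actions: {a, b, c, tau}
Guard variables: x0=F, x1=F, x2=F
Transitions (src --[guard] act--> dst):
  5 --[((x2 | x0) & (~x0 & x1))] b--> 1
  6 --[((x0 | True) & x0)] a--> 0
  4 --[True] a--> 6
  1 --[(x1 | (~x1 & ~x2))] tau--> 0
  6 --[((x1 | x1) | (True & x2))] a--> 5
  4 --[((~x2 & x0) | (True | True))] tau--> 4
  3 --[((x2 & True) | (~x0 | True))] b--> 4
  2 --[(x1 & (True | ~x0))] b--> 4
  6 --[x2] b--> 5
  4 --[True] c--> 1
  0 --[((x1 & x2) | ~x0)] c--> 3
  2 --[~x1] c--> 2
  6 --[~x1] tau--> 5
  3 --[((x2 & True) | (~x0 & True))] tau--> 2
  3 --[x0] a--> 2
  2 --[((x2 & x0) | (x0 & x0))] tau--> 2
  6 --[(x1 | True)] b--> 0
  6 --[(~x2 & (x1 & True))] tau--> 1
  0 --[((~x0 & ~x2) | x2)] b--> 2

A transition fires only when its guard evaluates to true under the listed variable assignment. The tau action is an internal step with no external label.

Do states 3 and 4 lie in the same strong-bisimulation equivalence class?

Bisimulation quotient by refinement:
  P[0] = {{0,1,2,3,4,5,6}}
  P[1] = {{0},{1},{2},{3,6},{4},{5}}
  P[2] = {{0},{1},{2},{3},{4},{5},{6}}
Fixed point at round 3; 7 class(es).
3∈{3}, 4∈{4}

Answer: NOT BISIMILAR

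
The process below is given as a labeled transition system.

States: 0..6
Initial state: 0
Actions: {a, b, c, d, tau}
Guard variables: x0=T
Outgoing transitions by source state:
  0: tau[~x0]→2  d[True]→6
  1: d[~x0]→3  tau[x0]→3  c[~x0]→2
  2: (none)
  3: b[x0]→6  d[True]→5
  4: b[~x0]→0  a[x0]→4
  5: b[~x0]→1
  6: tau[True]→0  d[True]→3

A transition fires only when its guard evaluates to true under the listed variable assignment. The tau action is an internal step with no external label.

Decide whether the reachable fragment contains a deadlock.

Reachable = {0,3,5,6}
  0: d→6  [1 exit(s)]
  3: b→6  d→5  [2 exit(s)]
  5: ∅  [deadlock]
  6: d→3  tau→0  [2 exit(s)]
trace reaching 5: d·d·d

Answer: DEADLOCK at state 5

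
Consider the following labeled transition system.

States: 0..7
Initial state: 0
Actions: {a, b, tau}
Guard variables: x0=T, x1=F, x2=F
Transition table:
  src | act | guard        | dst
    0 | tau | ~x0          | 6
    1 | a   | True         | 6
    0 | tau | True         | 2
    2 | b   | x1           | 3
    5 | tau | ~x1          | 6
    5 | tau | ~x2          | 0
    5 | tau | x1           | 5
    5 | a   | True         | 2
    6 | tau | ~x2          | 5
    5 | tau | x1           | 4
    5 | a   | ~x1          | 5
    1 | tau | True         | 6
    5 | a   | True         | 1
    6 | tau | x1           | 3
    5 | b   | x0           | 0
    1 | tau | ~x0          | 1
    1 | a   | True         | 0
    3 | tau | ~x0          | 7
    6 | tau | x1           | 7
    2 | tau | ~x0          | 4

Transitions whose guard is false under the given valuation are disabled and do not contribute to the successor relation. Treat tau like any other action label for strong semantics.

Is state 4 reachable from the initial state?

11 transition(s) survive guard evaluation.
L0 = {0}
L1 = {2}  cumulative {0,2}
Reach set: {0,2}

Answer: UNREACHABLE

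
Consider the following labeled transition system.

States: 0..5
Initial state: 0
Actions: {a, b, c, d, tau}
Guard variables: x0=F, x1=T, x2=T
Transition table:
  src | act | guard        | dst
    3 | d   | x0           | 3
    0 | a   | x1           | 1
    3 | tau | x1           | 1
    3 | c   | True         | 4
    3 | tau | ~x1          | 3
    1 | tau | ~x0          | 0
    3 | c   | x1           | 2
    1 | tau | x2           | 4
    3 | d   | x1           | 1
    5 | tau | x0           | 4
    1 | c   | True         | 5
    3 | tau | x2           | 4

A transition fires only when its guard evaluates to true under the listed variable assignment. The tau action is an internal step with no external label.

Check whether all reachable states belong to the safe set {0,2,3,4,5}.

Answer: INVARIANT VIOLATED at state 1

Working:
Allowed set {0,2,3,4,5}
R = {0,1,4,5}
  0: ✓
  1: VIOLATES
  4: ✓
  5: ✓
witness against invariant: a → 1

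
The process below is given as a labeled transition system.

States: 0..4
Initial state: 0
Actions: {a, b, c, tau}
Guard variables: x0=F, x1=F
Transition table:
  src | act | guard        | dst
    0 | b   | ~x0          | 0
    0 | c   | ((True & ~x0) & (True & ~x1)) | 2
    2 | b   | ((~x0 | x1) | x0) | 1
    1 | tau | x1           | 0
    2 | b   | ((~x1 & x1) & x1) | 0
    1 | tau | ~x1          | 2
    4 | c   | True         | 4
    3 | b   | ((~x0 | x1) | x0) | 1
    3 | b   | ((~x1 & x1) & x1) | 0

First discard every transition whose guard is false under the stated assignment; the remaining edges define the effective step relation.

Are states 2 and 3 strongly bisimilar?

Bisimulation quotient by refinement:
  P[0] = {{0,1,2,3,4}}
  P[1] = {{0},{1},{2,3},{4}}
Fixed point at round 2; 4 class(es).
2∈{2,3}, 3∈{2,3}

Answer: BISIMILAR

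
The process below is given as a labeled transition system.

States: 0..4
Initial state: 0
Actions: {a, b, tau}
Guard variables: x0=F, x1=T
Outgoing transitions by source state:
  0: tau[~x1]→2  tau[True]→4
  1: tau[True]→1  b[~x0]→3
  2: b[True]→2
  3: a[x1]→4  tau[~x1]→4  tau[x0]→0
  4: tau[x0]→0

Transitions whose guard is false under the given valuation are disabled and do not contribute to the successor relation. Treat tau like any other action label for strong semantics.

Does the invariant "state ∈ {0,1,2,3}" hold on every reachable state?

Inv-set: {0,1,2,3}
Reachable = {0,4}
  0: ✓
  4: outside
reach 4 via tau — violates

Answer: INVARIANT VIOLATED at state 4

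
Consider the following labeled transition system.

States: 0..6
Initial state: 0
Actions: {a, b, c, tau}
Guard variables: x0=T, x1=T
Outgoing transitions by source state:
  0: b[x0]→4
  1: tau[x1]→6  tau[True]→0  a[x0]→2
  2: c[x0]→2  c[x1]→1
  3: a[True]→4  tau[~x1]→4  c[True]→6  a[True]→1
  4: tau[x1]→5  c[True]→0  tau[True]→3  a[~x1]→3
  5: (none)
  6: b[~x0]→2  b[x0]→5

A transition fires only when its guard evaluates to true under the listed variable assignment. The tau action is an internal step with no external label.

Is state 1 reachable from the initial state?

Answer: REACHABLE

Trace:
Guard filter leaves 13 enabled edge(s).
depth 0: {0}
depth 1: {4}  cumulative {0,4}
depth 2: {3,5}  cumulative {0,3,4,5}
depth 3: {1,6}  cumulative {0,1,3,4,5,6}
depth 4: {2}  cumulative {0,1,2,3,4,5,6}
Reachable = {0,1,2,3,4,5,6}
Path to 1: b·tau·a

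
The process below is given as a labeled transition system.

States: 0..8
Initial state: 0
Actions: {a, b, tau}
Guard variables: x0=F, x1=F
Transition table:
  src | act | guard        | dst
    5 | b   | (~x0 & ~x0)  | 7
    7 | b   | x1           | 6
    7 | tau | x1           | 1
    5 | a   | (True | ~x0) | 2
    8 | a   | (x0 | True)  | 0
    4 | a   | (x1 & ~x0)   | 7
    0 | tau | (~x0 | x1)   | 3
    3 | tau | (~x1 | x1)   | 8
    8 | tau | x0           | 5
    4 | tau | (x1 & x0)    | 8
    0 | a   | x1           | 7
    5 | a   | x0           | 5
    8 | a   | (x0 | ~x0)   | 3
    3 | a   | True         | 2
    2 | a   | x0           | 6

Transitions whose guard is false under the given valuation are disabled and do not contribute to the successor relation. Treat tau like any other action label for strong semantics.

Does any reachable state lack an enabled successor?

Answer: DEADLOCK at state 2

Trace:
Reach set: {0,2,3,8}
  0: tau→3  [1 out]
  2: ∅  [no exit]
  3: a→2  tau→8  [2 out]
  8: a→0  a→3  [2 out]
trace reaching 2: tau·a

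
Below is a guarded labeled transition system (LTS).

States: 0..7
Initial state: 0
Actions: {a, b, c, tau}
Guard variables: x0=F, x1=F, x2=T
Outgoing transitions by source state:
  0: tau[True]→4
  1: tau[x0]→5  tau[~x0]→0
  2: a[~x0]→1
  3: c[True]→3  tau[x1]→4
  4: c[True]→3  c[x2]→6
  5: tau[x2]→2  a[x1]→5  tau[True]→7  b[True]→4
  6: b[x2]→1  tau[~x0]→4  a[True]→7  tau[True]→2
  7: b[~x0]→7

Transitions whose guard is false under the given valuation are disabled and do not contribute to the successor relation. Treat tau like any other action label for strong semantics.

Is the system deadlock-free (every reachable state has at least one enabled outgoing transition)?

Answer: DEADLOCK-FREE

Working:
Reachable = {0,1,2,3,4,6,7}
  0: tau→4  [deg 1]
  1: tau→0  [deg 1]
  2: a→1  [deg 1]
  3: c→3  [deg 1]
  4: c→3  c→6  [deg 2]
  6: a→7  b→1  tau→2  tau→4  [deg 4]
  7: b→7  [deg 1]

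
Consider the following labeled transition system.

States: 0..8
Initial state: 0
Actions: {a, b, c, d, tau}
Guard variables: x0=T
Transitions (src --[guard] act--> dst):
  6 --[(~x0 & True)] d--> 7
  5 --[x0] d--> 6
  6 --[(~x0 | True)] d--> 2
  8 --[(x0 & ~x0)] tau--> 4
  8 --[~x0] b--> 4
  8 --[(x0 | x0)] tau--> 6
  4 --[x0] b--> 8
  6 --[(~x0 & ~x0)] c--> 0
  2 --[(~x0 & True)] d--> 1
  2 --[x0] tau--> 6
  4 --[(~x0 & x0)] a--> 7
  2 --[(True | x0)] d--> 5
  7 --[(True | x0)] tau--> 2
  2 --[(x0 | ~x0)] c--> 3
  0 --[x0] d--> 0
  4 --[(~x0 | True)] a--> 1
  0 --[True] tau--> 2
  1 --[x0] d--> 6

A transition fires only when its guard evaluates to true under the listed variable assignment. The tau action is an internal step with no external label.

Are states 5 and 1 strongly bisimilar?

Bisimulation quotient by refinement:
  round 0: {{0,1,2,3,4,5,6,7,8}}
  round 1: {{0},{1,5,6},{2},{3},{4},{7,8}}
  round 2: {{0},{1,5},{2},{3},{4},{6},{7},{8}}
8 equivalence class(es) (converged in 3)
class of 5: {1,5}; class of 1: {1,5}

Answer: BISIMILAR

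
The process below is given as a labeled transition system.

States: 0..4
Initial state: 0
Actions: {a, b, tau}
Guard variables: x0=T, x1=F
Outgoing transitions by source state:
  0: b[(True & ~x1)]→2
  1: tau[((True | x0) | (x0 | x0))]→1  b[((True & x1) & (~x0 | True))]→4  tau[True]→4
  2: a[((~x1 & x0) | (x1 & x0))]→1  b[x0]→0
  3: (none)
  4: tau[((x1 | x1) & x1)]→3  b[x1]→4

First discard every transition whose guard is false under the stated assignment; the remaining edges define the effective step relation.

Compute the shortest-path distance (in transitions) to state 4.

Answer: 3

Analysis:
BFS to 4:
  depth 0: {0}
  depth 1: {2}
  depth 2: {1}
  depth 3: {4}
4 enters at depth 3; path b·a·tau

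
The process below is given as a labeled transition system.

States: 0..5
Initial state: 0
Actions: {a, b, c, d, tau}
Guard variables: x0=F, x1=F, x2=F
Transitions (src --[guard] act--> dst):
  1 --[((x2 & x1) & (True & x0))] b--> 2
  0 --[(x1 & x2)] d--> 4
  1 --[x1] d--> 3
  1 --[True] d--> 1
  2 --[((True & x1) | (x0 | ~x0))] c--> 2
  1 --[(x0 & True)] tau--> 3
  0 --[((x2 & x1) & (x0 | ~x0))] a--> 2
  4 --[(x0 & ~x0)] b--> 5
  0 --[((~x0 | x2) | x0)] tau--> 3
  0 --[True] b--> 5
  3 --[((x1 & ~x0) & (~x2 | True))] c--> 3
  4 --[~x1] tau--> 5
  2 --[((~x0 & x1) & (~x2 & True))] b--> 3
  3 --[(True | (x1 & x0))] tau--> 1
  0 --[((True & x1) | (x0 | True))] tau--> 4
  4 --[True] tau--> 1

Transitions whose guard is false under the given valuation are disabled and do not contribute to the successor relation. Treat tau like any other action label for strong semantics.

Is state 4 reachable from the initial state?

8 transition(s) survive guard evaluation.
Layer 0: {0}
Layer 1: {3,4,5}  cumulative {0,3,4,5}
Layer 2: {1}  cumulative {0,1,3,4,5}
Reachable = {0,1,3,4,5}
Path to 4: tau

Answer: REACHABLE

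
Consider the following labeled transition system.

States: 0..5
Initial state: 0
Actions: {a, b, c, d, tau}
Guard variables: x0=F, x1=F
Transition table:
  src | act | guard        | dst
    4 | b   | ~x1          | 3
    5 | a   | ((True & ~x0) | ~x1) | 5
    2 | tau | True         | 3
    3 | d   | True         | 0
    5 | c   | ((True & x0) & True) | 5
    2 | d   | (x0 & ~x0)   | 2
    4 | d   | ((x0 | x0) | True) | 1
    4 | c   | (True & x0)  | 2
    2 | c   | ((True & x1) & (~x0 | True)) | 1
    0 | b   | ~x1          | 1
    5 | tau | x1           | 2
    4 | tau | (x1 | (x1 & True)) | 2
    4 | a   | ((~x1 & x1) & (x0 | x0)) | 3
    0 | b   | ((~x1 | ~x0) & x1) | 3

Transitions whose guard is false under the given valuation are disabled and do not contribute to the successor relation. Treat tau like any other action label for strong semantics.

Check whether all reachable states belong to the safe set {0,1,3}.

Allowed set {0,1,3}
R = {0,1}
  0: safe
  1: safe

Answer: INVARIANT HOLDS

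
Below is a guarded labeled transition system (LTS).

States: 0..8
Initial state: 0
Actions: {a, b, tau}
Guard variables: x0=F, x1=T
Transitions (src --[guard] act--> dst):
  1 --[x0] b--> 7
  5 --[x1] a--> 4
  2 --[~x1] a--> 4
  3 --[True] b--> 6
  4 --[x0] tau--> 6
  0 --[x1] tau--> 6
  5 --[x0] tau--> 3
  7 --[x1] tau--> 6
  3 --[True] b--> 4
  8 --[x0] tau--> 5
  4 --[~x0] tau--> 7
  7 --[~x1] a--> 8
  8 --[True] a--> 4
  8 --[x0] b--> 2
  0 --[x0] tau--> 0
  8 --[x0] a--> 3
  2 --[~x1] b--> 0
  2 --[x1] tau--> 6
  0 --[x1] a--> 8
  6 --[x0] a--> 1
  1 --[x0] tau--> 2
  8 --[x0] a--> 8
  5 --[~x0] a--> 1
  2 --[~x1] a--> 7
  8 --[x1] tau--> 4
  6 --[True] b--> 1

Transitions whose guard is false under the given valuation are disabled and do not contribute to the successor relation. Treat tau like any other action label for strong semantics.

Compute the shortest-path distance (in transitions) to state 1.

Layered search for 1:
  depth 0: {0}
  depth 1: {6,8}
  depth 2: {1,4}
depth(1)=2, e.g. tau·b

Answer: 2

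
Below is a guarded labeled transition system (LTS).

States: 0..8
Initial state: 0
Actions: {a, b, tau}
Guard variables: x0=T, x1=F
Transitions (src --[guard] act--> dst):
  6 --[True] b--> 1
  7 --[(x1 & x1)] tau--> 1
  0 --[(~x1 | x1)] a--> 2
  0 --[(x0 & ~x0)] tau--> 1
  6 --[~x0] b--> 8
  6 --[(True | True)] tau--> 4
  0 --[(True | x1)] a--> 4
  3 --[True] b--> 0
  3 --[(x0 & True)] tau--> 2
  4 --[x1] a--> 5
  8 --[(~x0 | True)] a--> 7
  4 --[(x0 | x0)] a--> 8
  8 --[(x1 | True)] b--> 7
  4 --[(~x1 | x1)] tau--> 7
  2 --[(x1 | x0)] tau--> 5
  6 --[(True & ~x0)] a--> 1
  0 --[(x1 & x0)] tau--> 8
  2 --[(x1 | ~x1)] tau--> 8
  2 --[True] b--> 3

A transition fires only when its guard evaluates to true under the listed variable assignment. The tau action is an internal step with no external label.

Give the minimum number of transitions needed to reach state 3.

Answer: 2

Trace:
BFS to 3:
  L0 = {0}
  L1 = {2,4}
  L2 = {3,5,7,8}
depth(3)=2, e.g. a·b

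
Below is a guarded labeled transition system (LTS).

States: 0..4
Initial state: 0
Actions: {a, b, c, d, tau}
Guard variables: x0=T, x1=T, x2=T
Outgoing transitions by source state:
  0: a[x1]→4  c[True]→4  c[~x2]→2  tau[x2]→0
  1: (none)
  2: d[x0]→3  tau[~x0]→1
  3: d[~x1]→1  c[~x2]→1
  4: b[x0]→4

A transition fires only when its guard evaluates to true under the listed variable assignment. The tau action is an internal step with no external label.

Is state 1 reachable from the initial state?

5 transition(s) survive guard evaluation.
L0 = {0}
L1 = {4}  total {0,4}
Reachable = {0,4}

Answer: UNREACHABLE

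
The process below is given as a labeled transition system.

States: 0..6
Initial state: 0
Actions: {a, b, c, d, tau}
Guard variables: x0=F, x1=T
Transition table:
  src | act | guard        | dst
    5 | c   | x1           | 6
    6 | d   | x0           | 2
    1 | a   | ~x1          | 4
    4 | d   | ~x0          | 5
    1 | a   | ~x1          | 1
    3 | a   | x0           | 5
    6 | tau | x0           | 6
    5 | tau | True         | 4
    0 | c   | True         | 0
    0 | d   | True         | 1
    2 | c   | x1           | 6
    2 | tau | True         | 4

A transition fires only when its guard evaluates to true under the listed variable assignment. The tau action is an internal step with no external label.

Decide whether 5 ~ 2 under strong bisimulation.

Refine partition for ~:
  P[0] = {{0,1,2,3,4,5,6}}
  P[1] = {{0},{1,3,6},{2,5},{4}}
Fixed point at round 2; 4 class(es).
[5]={2,5}  [2]={2,5}

Answer: BISIMILAR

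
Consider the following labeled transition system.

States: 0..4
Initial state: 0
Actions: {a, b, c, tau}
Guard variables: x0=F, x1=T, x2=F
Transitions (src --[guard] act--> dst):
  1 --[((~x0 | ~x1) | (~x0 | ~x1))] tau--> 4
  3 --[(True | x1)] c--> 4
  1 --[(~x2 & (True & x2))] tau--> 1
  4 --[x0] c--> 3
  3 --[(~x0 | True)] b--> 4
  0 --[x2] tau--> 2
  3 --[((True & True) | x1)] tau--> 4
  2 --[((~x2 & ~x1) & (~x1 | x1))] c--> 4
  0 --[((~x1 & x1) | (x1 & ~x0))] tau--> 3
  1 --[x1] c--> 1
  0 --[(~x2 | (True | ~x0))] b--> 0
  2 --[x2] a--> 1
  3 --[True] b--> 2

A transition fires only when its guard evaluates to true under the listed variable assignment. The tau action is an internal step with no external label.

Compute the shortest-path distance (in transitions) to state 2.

Layered search for 2:
  depth 0: {0}
  depth 1: {3}
  depth 2: {2,4}
first hit 2 at d=2 via tau·b

Answer: 2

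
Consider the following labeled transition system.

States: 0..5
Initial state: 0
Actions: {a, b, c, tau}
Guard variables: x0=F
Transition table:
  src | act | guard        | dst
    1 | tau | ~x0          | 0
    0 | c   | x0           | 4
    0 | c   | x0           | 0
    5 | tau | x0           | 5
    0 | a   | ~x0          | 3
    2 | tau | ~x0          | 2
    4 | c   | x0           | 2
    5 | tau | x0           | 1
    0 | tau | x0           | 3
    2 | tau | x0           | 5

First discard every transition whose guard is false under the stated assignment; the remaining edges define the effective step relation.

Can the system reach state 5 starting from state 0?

3 transition(s) survive guard evaluation.
L0 = {0}
L1 = {3}  cumulative {0,3}
R = {0,3}

Answer: UNREACHABLE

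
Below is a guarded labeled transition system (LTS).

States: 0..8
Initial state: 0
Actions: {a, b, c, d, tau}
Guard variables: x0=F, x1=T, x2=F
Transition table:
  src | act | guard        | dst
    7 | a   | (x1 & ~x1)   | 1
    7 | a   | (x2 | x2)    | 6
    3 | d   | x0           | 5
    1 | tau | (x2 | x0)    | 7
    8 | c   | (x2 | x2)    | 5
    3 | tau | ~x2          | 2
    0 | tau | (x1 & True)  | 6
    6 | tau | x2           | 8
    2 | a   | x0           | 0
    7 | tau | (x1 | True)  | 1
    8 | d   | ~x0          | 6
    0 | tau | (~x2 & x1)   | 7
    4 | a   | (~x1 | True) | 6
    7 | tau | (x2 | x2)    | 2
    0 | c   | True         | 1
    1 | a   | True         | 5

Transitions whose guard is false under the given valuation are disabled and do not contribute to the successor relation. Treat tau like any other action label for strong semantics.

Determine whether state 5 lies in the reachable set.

After dropping false guards: 8 live edges.
L0 = {0}
L1 = {1,6,7}  cumulative {0,1,6,7}
L2 = {5}  cumulative {0,1,5,6,7}
Reach set: {0,1,5,6,7}
trace reaching 5: c·a

Answer: REACHABLE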